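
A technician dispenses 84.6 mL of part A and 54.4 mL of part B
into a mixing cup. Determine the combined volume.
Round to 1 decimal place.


Combined volume = 84.6 + 54.4
= 139.0 mL

139.0


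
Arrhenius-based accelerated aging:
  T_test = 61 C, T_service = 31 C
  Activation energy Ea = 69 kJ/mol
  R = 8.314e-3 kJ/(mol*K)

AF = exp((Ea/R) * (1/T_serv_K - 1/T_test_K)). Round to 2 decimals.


T_test_K = 334.15, T_serv_K = 304.15
AF = exp((69/8.314e-3) * (1/304.15 - 1/334.15))
= 11.59

11.59


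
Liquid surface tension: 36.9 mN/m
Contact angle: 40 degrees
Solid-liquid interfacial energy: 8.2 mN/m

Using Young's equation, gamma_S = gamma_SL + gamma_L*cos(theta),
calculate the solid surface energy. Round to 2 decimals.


gamma_S = 8.2 + 36.9 * cos(40)
= 36.47 mN/m

36.47


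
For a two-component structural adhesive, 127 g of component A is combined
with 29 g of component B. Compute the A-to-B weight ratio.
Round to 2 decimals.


Weight ratio A:B = 127 / 29
= 4.38

4.38


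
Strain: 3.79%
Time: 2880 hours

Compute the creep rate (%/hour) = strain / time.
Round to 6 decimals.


Creep rate = 3.79 / 2880
= 0.001316 %/h

0.001316


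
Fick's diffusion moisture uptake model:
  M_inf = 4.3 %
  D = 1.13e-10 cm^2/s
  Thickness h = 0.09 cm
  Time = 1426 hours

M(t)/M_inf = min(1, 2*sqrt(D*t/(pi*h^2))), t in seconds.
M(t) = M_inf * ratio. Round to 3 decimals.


t_sec = 1426 * 3600 = 5133600
ratio = 2*sqrt(1.13e-10*5133600/(pi*0.09^2))
= min(1, 0.301969)
= 0.301969
M(t) = 4.3 * 0.301969 = 1.298 %

1.298


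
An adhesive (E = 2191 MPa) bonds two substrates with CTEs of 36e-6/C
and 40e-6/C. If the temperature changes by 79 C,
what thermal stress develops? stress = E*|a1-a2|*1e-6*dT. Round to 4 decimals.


Stress = 2191 * |36 - 40| * 1e-6 * 79
= 0.6924 MPa

0.6924


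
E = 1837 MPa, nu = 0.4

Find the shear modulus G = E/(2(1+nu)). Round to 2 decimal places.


G = 1837 / (2 * 1.40)
= 656.07 MPa

656.07


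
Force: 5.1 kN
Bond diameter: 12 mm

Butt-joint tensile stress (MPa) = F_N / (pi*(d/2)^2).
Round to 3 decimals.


F_N = 5.1 * 1000 = 5100.0 N
A = pi*(6.0)^2 = 113.0973 mm^2
stress = 5100.0 / 113.0973 = 45.094 MPa

45.094


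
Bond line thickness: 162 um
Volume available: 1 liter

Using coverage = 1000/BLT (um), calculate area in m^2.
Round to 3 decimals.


1 L = 1e6 mm^3, thickness = 162 um = 0.162 mm
Area = 1e6 / 0.162 mm^2 = (1e6 / 0.162) / 1e6 m^2 = 1000 / 162 m^2
= 6.173 m^2

6.173


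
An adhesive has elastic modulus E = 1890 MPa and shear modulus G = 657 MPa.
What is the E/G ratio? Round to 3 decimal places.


E/G = 1890 / 657 = 2.877

2.877


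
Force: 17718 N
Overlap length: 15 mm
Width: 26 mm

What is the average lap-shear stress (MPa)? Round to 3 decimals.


Average shear stress = F / (overlap * width)
= 17718 / (15 * 26)
= 45.431 MPa

45.431


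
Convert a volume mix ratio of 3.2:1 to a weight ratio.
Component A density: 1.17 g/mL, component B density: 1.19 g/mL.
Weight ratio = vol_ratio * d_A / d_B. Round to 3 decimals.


= 3.2 * 1.17 / 1.19 = 3.146

3.146


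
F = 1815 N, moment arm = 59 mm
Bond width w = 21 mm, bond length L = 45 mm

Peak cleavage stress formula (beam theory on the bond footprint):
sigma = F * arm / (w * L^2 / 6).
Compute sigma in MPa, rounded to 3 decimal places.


sigma = (1815 * 59) / (21 * 2025 / 6)
= 107085 * 6 / 42525
= 642510 / 42525
= 15.109 MPa

15.109


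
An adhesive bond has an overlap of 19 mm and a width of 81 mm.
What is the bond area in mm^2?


Bond area = overlap * width
= 19 * 81
= 1539 mm^2

1539


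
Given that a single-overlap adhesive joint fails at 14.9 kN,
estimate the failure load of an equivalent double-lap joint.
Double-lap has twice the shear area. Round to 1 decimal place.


Double-lap factor = 2
Expected load = 14.9 * 2 = 29.8 kN

29.8


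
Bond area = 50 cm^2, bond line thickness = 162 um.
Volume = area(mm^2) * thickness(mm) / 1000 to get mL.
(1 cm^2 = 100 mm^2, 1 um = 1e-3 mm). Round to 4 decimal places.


area_mm2 = 50 * 100 = 5000
blt_mm = 162 * 1e-3 = 0.162
vol_mm3 = 5000 * 0.162 = 810.0
vol_mL = 810.0 / 1000 = 0.8100 mL

0.8100


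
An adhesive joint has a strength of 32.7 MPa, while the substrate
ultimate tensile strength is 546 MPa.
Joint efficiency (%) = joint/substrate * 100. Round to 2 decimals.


Efficiency = 32.7 / 546 * 100
= 5.99%

5.99


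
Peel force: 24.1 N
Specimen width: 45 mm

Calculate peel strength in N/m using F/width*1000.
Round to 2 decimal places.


Peel strength = 24.1 / 45 * 1000 = 535.56 N/m

535.56


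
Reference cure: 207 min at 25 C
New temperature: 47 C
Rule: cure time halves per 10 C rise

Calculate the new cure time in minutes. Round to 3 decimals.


factor = 2^((47-25)/10) = 4.5948
t_new = 207 / 4.5948 = 45.051 min

45.051


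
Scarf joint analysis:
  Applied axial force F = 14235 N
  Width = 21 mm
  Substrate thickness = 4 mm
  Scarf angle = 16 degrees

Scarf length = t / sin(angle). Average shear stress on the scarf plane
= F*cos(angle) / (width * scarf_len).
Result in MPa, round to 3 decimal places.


Scarf length = 4 / sin(16 deg) = 14.5118 mm
cos(16 deg) = 0.961262
Shear = 14235 * 0.961262 / (21 * 14.5118)
= 44.901 MPa

44.901


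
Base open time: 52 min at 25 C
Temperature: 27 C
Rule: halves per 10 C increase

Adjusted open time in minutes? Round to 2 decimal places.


Acceleration = 2^((27-25)/10) = 1.1487
Open time = 52 / 1.1487 = 45.27 min

45.27


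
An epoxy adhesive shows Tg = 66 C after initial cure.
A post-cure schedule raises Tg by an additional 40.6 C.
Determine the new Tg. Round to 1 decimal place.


New Tg = 66 + 40.6
= 106.6 C

106.6


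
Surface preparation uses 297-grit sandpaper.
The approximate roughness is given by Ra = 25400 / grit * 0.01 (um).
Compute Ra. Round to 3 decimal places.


Ra = 25400 / 297 * 0.01
= 254 / 297
= 0.855 um

0.855


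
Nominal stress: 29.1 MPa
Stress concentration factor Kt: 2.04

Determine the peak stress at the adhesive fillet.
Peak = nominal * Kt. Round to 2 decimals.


Peak stress = 29.1 * 2.04
= 59.36 MPa

59.36


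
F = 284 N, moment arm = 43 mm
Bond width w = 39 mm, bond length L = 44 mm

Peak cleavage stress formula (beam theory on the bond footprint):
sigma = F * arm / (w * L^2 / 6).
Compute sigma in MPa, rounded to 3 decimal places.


sigma = (284 * 43) / (39 * 1936 / 6)
= 12212 * 6 / 75504
= 73272 / 75504
= 0.970 MPa

0.970


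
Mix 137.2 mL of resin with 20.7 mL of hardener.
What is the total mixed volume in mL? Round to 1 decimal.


Total = 137.2 + 20.7 = 157.9 mL

157.9


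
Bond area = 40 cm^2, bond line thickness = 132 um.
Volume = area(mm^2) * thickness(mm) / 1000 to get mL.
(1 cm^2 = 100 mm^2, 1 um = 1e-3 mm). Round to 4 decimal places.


area_mm2 = 40 * 100 = 4000
blt_mm = 132 * 1e-3 = 0.132
vol_mm3 = 4000 * 0.132 = 528.0
vol_mL = 528.0 / 1000 = 0.5280 mL

0.5280


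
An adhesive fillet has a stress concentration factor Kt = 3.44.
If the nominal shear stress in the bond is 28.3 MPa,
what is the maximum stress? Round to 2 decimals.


Max stress = 28.3 * 3.44 = 97.35 MPa

97.35


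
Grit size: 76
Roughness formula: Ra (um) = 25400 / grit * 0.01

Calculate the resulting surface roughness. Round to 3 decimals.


Ra = 25400 / 76 * 0.01
= 3.342 um

3.342


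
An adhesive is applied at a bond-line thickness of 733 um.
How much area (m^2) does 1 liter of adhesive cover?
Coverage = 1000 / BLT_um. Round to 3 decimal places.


Coverage = 1000 / 733 = 1.364 m^2

1.364


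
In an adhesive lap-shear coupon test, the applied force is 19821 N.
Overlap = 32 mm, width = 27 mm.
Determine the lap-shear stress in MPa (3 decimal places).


stress = F / (overlap * width)
= 19821 / (32 * 27)
= 22.941 MPa

22.941


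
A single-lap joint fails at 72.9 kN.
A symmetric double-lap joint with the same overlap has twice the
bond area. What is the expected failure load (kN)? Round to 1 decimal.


Double-lap load = 2 * 72.9 = 145.8 kN

145.8


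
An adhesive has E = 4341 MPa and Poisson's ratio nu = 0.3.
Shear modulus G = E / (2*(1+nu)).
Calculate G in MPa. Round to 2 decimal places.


G = 4341 / (2*(1+0.3))
= 4341 / 2.60
= 1669.62 MPa

1669.62


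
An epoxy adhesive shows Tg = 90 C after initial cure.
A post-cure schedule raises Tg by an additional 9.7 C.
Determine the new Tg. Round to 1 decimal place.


New Tg = 90 + 9.7
= 99.7 C

99.7


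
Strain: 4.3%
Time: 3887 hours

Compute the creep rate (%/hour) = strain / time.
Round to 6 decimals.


Creep rate = 4.3 / 3887
= 0.001106 %/h

0.001106


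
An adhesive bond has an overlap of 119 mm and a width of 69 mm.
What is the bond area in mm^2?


Bond area = overlap * width
= 119 * 69
= 8211 mm^2

8211


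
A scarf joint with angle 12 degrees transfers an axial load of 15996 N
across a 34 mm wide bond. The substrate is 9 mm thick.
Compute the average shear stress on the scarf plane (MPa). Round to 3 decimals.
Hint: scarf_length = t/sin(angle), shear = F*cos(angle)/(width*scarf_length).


scarf_length = 9 / sin(12 deg) = 43.2876 mm
cos(12 deg) = 0.978148
shear stress = 15996 * 0.978148 / (34 * 43.2876)
= 10.631 MPa

10.631


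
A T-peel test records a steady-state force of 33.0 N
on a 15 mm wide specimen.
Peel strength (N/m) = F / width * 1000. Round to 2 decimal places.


Peel strength = 33.0 / 15 * 1000
= 2200.00 N/m

2200.00


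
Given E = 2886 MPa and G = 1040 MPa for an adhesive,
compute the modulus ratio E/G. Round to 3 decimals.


E/G ratio = 2886 / 1040 = 2.775

2.775


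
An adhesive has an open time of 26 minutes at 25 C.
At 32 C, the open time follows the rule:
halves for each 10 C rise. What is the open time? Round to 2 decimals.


Factor = 2^((32-25)/10) = 1.6245
Open time = 26 / 1.6245 = 16.00 min

16.00


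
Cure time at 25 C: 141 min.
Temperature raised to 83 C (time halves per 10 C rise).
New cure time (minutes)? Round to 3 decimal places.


Acceleration factor = 2^(58/10) = 55.7152
New time = 141 / 55.7152 = 2.531 min

2.531


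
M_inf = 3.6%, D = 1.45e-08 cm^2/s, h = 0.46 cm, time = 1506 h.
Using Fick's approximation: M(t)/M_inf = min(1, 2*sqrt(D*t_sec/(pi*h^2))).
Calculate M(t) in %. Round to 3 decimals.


t = 5421600 s
ratio = min(1, 2*sqrt(1.45e-08*5421600/(pi*0.2116)))
= 0.687773
M(t) = 3.6 * 0.687773 = 2.476%

2.476


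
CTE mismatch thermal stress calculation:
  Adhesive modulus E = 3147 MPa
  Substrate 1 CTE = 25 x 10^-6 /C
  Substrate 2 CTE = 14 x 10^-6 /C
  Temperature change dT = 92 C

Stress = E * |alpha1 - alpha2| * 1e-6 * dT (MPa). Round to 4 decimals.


delta_alpha = |25 - 14| = 11 x 10^-6/C
Stress = 3147 * 11e-6 * 92
= 3.1848 MPa

3.1848


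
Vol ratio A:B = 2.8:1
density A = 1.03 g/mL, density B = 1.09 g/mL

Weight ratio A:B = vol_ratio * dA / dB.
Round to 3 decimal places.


Weight ratio = 2.8 * 1.03 / 1.09
= 2.646

2.646


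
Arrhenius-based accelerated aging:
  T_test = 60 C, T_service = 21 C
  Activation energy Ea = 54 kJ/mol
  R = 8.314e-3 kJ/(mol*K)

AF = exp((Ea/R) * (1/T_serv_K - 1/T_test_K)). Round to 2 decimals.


T_test_K = 333.15, T_serv_K = 294.15
AF = exp((54/8.314e-3) * (1/294.15 - 1/333.15))
= 13.26

13.26


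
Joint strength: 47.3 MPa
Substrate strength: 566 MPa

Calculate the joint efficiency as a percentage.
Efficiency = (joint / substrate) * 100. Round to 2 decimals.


Efficiency = (47.3 / 566) * 100 = 8.36%

8.36


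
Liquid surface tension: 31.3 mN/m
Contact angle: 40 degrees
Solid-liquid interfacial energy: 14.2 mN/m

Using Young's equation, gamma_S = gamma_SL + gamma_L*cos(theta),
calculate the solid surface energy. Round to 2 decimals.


gamma_S = 14.2 + 31.3 * cos(40)
= 38.18 mN/m

38.18


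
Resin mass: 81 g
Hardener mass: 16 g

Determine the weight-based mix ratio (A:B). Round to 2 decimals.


Ratio = 81 / 16 = 5.06

5.06


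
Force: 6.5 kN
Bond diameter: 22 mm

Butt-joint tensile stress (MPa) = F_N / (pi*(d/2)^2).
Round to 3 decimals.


F_N = 6.5 * 1000 = 6500.0 N
A = pi*(11.0)^2 = 380.1327 mm^2
stress = 6500.0 / 380.1327 = 17.099 MPa

17.099


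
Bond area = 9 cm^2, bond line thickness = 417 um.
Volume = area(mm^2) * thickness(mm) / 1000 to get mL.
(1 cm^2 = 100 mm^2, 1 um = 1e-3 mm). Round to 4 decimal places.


area_mm2 = 9 * 100 = 900
blt_mm = 417 * 1e-3 = 0.417
vol_mm3 = 900 * 0.417 = 375.3
vol_mL = 375.3 / 1000 = 0.3753 mL

0.3753


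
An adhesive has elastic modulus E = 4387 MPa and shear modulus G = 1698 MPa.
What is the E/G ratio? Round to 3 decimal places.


E/G = 4387 / 1698 = 2.584

2.584


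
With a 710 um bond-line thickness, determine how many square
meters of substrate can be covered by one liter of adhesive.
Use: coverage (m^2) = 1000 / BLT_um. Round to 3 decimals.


Coverage = 1000 / 710 = 1.408 m^2

1.408


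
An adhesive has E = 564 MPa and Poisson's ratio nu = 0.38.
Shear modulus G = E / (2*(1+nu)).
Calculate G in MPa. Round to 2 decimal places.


G = 564 / (2*(1+0.38))
= 564 / 2.76
= 204.35 MPa

204.35


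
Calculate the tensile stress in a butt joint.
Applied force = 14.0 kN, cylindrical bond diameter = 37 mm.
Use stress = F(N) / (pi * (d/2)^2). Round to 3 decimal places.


A = pi * 18.5^2 = 1075.2101 mm^2
sigma = 14000.0 / 1075.2101 = 13.021 MPa

13.021


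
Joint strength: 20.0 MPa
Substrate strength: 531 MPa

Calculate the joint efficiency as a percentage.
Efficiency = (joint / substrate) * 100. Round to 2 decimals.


Efficiency = (20.0 / 531) * 100 = 3.77%

3.77


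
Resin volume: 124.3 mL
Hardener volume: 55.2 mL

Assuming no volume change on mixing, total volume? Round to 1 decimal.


V_total = 124.3 + 55.2 = 179.5 mL

179.5


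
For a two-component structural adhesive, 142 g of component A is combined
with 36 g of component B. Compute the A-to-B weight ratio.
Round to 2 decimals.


Weight ratio A:B = 142 / 36
= 3.94

3.94


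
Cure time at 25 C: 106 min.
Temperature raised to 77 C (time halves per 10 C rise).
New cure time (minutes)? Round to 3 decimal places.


Acceleration factor = 2^(52/10) = 36.7583
New time = 106 / 36.7583 = 2.884 min

2.884


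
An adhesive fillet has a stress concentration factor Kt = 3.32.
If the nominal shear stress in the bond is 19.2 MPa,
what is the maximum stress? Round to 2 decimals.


Max stress = 19.2 * 3.32 = 63.74 MPa

63.74


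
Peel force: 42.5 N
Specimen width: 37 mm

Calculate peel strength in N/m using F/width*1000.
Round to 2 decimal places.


Peel strength = 42.5 / 37 * 1000 = 1148.65 N/m

1148.65


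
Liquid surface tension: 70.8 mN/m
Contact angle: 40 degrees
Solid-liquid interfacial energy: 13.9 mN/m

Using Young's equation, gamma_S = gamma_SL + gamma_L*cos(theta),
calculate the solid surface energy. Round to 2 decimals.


gamma_S = 13.9 + 70.8 * cos(40)
= 68.14 mN/m

68.14


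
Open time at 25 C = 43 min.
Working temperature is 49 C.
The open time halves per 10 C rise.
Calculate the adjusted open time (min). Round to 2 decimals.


factor = 2^((49 - 25) / 10) = 5.2780
ot = 43 / 5.2780 = 8.15 min

8.15


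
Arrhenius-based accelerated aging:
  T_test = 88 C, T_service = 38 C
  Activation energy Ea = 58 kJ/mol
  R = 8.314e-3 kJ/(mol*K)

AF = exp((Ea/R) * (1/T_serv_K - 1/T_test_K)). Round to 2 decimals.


T_test_K = 361.15, T_serv_K = 311.15
AF = exp((58/8.314e-3) * (1/311.15 - 1/361.15))
= 22.29

22.29


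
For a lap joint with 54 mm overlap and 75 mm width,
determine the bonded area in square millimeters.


Area = 54 * 75 = 4050 mm^2

4050


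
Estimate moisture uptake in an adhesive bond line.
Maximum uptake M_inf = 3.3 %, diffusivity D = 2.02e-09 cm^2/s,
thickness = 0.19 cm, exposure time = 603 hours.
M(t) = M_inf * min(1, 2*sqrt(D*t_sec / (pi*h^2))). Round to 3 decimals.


Convert time: 603 h = 2170800 s
ratio = min(1, 2*sqrt(2.02e-09*2170800/(pi*0.19^2)))
= 0.393267
M(t) = 3.3 * 0.393267 = 1.298%

1.298


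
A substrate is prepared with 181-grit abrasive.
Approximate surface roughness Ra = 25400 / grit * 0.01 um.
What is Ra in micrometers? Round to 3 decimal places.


Ra = 25400 / 181 * 0.01 = 1.403 um

1.403


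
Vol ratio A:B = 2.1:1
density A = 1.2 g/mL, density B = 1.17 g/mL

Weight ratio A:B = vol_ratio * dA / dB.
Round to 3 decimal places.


Weight ratio = 2.1 * 1.2 / 1.17
= 2.154

2.154


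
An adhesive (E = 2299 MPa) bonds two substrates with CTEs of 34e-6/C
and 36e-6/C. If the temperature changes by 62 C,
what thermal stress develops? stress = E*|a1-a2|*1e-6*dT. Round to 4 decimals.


Stress = 2299 * |34 - 36| * 1e-6 * 62
= 0.2851 MPa

0.2851


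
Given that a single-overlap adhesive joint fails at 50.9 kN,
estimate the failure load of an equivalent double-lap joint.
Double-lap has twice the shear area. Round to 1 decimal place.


Double-lap factor = 2
Expected load = 50.9 * 2 = 101.8 kN

101.8


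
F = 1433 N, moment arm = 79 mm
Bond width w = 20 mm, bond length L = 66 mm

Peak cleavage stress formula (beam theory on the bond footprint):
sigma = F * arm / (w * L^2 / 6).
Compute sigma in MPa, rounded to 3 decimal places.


sigma = (1433 * 79) / (20 * 4356 / 6)
= 113207 * 6 / 87120
= 679242 / 87120
= 7.797 MPa

7.797


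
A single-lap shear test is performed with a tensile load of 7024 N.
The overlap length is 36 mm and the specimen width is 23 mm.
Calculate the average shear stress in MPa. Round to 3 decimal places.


Shear stress = F / (overlap * width)
= 7024 / (36 * 23)
= 7024 / 828
= 8.483 MPa

8.483


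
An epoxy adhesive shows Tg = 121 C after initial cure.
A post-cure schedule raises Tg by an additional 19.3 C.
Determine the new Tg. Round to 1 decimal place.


New Tg = 121 + 19.3
= 140.3 C

140.3


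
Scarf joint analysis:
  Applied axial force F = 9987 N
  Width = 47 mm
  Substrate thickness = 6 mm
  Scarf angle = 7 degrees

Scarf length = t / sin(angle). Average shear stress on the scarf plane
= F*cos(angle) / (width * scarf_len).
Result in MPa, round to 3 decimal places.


Scarf length = 6 / sin(7 deg) = 49.2331 mm
cos(7 deg) = 0.992546
Shear = 9987 * 0.992546 / (47 * 49.2331)
= 4.284 MPa

4.284


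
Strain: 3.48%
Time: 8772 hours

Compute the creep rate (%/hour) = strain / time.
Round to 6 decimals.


Creep rate = 3.48 / 8772
= 0.000397 %/h

0.000397


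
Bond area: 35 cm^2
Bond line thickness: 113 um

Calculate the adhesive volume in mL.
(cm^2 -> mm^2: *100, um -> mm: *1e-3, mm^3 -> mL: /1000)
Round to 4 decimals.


V = 35*100 * 113*1e-3 / 1000
= 0.3955 mL

0.3955


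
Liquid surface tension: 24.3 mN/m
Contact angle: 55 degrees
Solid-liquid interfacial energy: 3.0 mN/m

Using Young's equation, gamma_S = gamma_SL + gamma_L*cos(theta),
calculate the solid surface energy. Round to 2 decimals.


gamma_S = 3.0 + 24.3 * cos(55)
= 16.94 mN/m

16.94


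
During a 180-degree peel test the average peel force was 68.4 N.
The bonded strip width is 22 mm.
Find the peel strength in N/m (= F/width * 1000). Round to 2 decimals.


Peel strength = F/width * 1000
= 68.4 / 22 * 1000
= 3109.09 N/m

3109.09


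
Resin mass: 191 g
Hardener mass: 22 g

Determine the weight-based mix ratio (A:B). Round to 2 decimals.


Ratio = 191 / 22 = 8.68

8.68


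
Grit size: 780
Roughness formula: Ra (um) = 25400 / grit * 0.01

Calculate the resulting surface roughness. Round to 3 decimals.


Ra = 25400 / 780 * 0.01
= 0.326 um

0.326


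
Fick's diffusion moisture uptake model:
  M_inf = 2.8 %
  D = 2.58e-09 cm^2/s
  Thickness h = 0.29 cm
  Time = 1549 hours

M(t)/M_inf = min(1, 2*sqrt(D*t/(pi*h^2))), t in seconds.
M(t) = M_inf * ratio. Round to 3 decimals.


t_sec = 1549 * 3600 = 5576400
ratio = 2*sqrt(2.58e-09*5576400/(pi*0.29^2))
= min(1, 0.466707)
= 0.466707
M(t) = 2.8 * 0.466707 = 1.307 %

1.307


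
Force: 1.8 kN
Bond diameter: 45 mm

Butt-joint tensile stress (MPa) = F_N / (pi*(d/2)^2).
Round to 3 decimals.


F_N = 1.8 * 1000 = 1800.0 N
A = pi*(22.5)^2 = 1590.4313 mm^2
stress = 1800.0 / 1590.4313 = 1.132 MPa

1.132


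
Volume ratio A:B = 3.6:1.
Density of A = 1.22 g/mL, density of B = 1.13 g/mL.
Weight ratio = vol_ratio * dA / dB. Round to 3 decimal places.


Wt ratio = 3.6 * 1.22 / 1.13
= 3.887

3.887


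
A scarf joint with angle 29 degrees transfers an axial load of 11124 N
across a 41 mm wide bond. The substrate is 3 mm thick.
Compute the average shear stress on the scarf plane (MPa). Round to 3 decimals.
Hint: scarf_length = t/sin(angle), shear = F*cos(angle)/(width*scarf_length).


scarf_length = 3 / sin(29 deg) = 6.1880 mm
cos(29 deg) = 0.874620
shear stress = 11124 * 0.874620 / (41 * 6.1880)
= 38.348 MPa

38.348


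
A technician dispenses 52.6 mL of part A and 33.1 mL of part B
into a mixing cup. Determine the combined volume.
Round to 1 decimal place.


Combined volume = 52.6 + 33.1
= 85.7 mL

85.7


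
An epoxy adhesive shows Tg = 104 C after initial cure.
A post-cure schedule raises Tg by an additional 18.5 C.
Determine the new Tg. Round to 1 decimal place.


New Tg = 104 + 18.5
= 122.5 C

122.5


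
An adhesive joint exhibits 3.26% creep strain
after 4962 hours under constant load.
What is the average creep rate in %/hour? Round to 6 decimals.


Creep rate = strain / time
= 3.26 / 4962
= 0.000657 %/h

0.000657


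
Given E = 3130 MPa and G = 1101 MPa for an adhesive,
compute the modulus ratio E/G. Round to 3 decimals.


E/G ratio = 3130 / 1101 = 2.843

2.843


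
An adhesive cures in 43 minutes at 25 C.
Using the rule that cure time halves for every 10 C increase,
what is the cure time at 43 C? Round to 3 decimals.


Factor = 2^((43 - 25) / 10) = 3.4822
Cure time = 43 / 3.4822
= 12.349 minutes

12.349


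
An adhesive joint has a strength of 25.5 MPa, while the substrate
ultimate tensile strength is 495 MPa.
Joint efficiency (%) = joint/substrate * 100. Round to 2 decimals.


Efficiency = 25.5 / 495 * 100
= 5.15%

5.15


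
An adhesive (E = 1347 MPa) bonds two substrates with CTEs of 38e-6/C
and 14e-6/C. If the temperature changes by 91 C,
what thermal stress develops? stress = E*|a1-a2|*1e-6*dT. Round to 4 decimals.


Stress = 1347 * |38 - 14| * 1e-6 * 91
= 2.9418 MPa

2.9418


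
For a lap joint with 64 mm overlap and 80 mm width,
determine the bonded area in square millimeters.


Area = 64 * 80 = 5120 mm^2

5120


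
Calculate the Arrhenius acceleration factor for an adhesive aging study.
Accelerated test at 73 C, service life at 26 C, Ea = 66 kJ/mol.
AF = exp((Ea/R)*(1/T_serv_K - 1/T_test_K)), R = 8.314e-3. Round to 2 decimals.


T_test = 346.15 K, T_serv = 299.15 K
Ea/R = 66 / 0.008314 = 7938.42
AF = exp(7938.42 * (1/299.15 - 1/346.15))
= 36.71

36.71


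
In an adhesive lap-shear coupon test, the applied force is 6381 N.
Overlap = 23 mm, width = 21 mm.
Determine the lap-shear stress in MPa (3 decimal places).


stress = F / (overlap * width)
= 6381 / (23 * 21)
= 13.211 MPa

13.211


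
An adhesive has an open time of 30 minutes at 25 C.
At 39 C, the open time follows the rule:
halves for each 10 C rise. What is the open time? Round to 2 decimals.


Factor = 2^((39-25)/10) = 2.6390
Open time = 30 / 2.6390 = 11.37 min

11.37


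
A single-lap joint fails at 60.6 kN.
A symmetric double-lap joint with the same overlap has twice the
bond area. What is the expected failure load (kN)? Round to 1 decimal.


Double-lap load = 2 * 60.6 = 121.2 kN

121.2


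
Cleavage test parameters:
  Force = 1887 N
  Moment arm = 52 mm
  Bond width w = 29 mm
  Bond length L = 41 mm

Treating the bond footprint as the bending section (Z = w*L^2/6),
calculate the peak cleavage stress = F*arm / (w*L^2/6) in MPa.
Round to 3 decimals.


M = 1887 * 52 = 98124 N*mm
Z = 29 * 41^2 / 6 = 48749 / 6 mm^3
sigma = M / Z = 6 * 98124 / 48749 = 588744 / 48749
= 12.077 MPa

12.077


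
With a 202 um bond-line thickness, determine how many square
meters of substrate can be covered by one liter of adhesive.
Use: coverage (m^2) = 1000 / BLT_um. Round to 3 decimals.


Coverage = 1000 / 202 = 4.950 m^2

4.950


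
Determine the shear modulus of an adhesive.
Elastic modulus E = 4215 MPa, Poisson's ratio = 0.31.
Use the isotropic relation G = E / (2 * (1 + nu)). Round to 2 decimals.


G = 4215 / (2*(1+0.31)) = 4215 / 2.62
= 1608.78 MPa

1608.78


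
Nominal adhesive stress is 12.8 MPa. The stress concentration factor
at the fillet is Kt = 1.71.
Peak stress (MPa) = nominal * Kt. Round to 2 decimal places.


Peak = 12.8 * 1.71 = 21.89 MPa

21.89


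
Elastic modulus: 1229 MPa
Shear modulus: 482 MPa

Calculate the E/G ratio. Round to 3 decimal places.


E / G = 1229 / 482 = 2.550

2.550


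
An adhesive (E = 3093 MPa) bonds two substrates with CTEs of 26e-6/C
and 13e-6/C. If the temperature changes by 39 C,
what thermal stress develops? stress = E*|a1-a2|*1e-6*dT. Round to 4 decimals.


Stress = 3093 * |26 - 13| * 1e-6 * 39
= 1.5682 MPa

1.5682


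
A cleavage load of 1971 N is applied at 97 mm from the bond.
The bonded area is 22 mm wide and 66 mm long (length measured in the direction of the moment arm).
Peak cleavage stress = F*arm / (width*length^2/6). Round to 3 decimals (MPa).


Moment = 1971 * 97 = 191187 N*mm
Section modulus = 22 * 4356 / 6 = 95832 / 6 mm^3
Stress = 191187 / (95832 / 6) = 1147122 / 95832
= 11.970 MPa

11.970


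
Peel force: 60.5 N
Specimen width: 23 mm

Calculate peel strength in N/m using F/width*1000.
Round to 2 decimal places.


Peel strength = 60.5 / 23 * 1000 = 2630.43 N/m

2630.43


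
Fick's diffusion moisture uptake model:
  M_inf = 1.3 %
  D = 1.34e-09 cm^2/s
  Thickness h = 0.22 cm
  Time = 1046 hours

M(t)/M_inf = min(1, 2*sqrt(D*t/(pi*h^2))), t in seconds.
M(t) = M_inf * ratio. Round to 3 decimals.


t_sec = 1046 * 3600 = 3765600
ratio = 2*sqrt(1.34e-09*3765600/(pi*0.22^2))
= min(1, 0.364336)
= 0.364336
M(t) = 1.3 * 0.364336 = 0.474 %

0.474


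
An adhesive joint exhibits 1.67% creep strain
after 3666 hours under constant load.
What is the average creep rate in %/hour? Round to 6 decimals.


Creep rate = strain / time
= 1.67 / 3666
= 0.000456 %/h

0.000456


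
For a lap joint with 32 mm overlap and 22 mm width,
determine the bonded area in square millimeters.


Area = 32 * 22 = 704 mm^2

704


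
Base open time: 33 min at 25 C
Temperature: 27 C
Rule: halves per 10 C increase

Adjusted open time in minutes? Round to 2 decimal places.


Acceleration = 2^((27-25)/10) = 1.1487
Open time = 33 / 1.1487 = 28.73 min

28.73


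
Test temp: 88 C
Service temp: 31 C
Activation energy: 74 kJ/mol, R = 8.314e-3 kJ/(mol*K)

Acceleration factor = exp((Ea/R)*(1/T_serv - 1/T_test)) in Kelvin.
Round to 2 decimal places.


AF = exp((74/0.008314)*(1/304.15 - 1/361.15))
= 101.36

101.36


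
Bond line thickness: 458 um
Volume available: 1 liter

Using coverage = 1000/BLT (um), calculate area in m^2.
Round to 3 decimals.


1 L = 1e6 mm^3, thickness = 458 um = 0.458 mm
Area = 1e6 / 0.458 mm^2 = (1e6 / 0.458) / 1e6 m^2 = 1000 / 458 m^2
= 2.183 m^2

2.183


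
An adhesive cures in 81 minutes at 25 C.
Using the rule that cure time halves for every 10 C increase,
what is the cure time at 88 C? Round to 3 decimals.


Factor = 2^((88 - 25) / 10) = 78.7932
Cure time = 81 / 78.7932
= 1.028 minutes

1.028


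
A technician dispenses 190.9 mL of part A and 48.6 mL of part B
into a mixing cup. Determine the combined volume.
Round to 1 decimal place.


Combined volume = 190.9 + 48.6
= 239.5 mL

239.5


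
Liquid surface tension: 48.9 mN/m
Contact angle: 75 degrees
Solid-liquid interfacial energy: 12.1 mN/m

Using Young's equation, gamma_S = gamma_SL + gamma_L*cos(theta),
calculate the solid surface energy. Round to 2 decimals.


gamma_S = 12.1 + 48.9 * cos(75)
= 24.76 mN/m

24.76


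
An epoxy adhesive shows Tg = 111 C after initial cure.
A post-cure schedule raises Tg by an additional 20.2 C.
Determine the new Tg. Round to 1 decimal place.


New Tg = 111 + 20.2
= 131.2 C

131.2


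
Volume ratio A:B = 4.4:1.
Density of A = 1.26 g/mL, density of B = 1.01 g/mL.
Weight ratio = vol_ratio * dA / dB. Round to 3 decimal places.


Wt ratio = 4.4 * 1.26 / 1.01
= 5.489

5.489


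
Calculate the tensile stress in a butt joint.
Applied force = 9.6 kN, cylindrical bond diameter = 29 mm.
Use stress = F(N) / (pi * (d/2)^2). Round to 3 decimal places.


A = pi * 14.5^2 = 660.5199 mm^2
sigma = 9600.0 / 660.5199 = 14.534 MPa

14.534


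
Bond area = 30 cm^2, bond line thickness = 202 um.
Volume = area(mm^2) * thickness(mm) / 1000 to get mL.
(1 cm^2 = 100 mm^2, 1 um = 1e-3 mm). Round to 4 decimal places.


area_mm2 = 30 * 100 = 3000
blt_mm = 202 * 1e-3 = 0.202
vol_mm3 = 3000 * 0.202 = 606.0
vol_mL = 606.0 / 1000 = 0.6060 mL

0.6060


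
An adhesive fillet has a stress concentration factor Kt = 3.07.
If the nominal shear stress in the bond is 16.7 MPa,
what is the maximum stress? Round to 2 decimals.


Max stress = 16.7 * 3.07 = 51.27 MPa

51.27


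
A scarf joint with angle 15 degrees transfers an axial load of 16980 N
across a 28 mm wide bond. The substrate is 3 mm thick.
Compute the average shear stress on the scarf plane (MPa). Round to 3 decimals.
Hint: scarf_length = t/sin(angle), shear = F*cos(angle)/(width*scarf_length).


scarf_length = 3 / sin(15 deg) = 11.5911 mm
cos(15 deg) = 0.965926
shear stress = 16980 * 0.965926 / (28 * 11.5911)
= 50.536 MPa

50.536


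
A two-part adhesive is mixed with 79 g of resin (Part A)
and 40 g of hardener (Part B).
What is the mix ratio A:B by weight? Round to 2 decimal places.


Mix ratio = mass_A / mass_B
= 79 / 40
= 1.98

1.98


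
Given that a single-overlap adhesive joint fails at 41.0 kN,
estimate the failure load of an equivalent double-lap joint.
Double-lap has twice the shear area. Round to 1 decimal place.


Double-lap factor = 2
Expected load = 41.0 * 2 = 82.0 kN

82.0


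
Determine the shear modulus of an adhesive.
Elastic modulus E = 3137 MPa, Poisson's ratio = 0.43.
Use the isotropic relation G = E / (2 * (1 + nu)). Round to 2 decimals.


G = 3137 / (2*(1+0.43)) = 3137 / 2.86
= 1096.85 MPa

1096.85


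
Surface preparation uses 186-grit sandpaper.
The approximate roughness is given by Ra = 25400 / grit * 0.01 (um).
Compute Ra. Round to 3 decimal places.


Ra = 25400 / 186 * 0.01
= 254 / 186
= 1.366 um

1.366


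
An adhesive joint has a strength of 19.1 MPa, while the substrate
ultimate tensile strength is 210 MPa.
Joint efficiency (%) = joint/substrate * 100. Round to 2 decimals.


Efficiency = 19.1 / 210 * 100
= 9.10%

9.10


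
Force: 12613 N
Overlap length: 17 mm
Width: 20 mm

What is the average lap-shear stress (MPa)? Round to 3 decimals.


Average shear stress = F / (overlap * width)
= 12613 / (17 * 20)
= 37.097 MPa

37.097


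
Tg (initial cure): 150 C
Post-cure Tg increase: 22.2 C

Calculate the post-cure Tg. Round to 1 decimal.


Post-cure Tg = 150 + 22.2 = 172.2 C

172.2


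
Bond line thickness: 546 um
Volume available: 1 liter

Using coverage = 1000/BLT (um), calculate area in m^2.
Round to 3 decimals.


1 L = 1e6 mm^3, thickness = 546 um = 0.546 mm
Area = 1e6 / 0.546 mm^2 = (1e6 / 0.546) / 1e6 m^2 = 1000 / 546 m^2
= 1.832 m^2

1.832


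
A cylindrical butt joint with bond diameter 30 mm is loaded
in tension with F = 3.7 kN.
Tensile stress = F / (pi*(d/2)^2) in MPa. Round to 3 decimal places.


Area = pi * (30/2)^2 = 706.8583 mm^2
Stress = 3.7*1000 / 706.8583
= 5.234 MPa

5.234


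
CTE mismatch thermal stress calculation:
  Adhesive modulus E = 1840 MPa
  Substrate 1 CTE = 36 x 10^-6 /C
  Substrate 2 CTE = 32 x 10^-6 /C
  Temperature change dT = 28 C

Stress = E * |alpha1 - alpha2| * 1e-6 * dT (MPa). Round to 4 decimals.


delta_alpha = |36 - 32| = 4 x 10^-6/C
Stress = 1840 * 4e-6 * 28
= 0.2061 MPa

0.2061


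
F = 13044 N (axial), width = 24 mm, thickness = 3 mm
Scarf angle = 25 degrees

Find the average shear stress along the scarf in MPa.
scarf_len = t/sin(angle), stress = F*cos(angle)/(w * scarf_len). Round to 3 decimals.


scarf_len = 3/sin(25 deg) = 7.0986
cos(25 deg) = 0.906308
stress = 13044*0.906308/(24*7.0986) = 69.391 MPa

69.391


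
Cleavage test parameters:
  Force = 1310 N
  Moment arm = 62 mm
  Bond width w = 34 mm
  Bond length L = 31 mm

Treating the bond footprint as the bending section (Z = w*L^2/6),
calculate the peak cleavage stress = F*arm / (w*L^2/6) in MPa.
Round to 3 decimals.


M = 1310 * 62 = 81220 N*mm
Z = 34 * 31^2 / 6 = 32674 / 6 mm^3
sigma = M / Z = 6 * 81220 / 32674 = 487320 / 32674
= 14.915 MPa

14.915


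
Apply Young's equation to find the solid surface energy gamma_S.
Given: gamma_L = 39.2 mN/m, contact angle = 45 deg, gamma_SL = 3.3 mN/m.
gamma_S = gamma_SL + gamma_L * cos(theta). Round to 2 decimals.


theta_rad = 45 * pi/180 = 0.785398
gamma_S = 3.3 + 39.2 * cos(0.785398)
= 31.02 mN/m

31.02


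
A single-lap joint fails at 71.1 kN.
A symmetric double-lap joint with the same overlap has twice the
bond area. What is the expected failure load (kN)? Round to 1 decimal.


Double-lap load = 2 * 71.1 = 142.2 kN

142.2


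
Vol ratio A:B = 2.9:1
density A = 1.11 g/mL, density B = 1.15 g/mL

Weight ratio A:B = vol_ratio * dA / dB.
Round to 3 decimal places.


Weight ratio = 2.9 * 1.11 / 1.15
= 2.799

2.799


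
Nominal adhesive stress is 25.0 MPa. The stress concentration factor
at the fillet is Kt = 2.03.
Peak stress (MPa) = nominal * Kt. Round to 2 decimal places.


Peak = 25.0 * 2.03 = 50.75 MPa

50.75


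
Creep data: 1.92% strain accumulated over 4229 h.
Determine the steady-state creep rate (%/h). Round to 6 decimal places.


Rate = 1.92 / 4229 = 0.000454 %/h

0.000454


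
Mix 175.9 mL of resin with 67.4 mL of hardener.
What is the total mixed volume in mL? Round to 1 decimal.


Total = 175.9 + 67.4 = 243.3 mL

243.3


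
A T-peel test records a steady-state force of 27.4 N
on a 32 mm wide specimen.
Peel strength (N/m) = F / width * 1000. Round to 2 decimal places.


Peel strength = 27.4 / 32 * 1000
= 856.25 N/m

856.25


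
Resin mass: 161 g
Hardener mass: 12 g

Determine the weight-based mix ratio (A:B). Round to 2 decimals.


Ratio = 161 / 12 = 13.42

13.42


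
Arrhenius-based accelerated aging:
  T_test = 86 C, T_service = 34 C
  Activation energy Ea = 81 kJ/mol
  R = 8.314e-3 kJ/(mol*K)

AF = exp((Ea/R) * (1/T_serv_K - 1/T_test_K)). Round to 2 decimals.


T_test_K = 359.15, T_serv_K = 307.15
AF = exp((81/8.314e-3) * (1/307.15 - 1/359.15))
= 98.74

98.74


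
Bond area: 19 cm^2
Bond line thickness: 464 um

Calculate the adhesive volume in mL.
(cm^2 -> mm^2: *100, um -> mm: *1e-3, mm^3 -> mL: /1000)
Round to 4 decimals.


V = 19*100 * 464*1e-3 / 1000
= 0.8816 mL

0.8816


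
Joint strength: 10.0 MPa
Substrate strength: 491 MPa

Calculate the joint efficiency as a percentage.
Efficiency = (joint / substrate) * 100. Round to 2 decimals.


Efficiency = (10.0 / 491) * 100 = 2.04%

2.04


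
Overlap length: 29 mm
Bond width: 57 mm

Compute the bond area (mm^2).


Bond area = 29 * 57 = 1653 mm^2

1653


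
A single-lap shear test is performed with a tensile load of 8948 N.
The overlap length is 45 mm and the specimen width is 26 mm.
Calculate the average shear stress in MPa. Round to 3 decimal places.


Shear stress = F / (overlap * width)
= 8948 / (45 * 26)
= 8948 / 1170
= 7.648 MPa

7.648


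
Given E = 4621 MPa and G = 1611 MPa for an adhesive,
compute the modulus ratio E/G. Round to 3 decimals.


E/G ratio = 4621 / 1611 = 2.868

2.868


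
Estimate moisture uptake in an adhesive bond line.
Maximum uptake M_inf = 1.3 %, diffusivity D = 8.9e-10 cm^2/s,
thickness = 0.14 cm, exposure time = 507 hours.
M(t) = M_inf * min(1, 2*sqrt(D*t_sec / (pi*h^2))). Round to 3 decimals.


Convert time: 507 h = 1825200 s
ratio = min(1, 2*sqrt(8.9e-10*1825200/(pi*0.14^2)))
= 0.324846
M(t) = 1.3 * 0.324846 = 0.422%

0.422


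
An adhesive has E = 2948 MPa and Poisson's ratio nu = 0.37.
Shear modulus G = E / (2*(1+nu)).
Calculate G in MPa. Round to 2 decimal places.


G = 2948 / (2*(1+0.37))
= 2948 / 2.74
= 1075.91 MPa

1075.91


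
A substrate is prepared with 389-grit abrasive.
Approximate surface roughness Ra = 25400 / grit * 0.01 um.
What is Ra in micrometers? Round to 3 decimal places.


Ra = 25400 / 389 * 0.01 = 0.653 um

0.653


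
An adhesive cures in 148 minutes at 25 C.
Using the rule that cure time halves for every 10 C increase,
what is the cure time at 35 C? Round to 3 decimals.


Factor = 2^((35 - 25) / 10) = 2.0000
Cure time = 148 / 2.0000
= 74.000 minutes

74.000


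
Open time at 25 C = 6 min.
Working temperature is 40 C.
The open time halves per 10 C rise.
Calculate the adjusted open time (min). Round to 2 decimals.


factor = 2^((40 - 25) / 10) = 2.8284
ot = 6 / 2.8284 = 2.12 min

2.12


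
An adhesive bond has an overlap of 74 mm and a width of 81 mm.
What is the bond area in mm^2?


Bond area = overlap * width
= 74 * 81
= 5994 mm^2

5994


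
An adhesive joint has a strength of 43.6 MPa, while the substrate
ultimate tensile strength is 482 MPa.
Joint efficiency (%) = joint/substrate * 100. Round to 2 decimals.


Efficiency = 43.6 / 482 * 100
= 9.05%

9.05


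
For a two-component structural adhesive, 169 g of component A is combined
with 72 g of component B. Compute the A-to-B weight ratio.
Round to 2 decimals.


Weight ratio A:B = 169 / 72
= 2.35

2.35


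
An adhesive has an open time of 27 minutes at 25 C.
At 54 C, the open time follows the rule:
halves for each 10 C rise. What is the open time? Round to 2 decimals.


Factor = 2^((54-25)/10) = 7.4643
Open time = 27 / 7.4643 = 3.62 min

3.62


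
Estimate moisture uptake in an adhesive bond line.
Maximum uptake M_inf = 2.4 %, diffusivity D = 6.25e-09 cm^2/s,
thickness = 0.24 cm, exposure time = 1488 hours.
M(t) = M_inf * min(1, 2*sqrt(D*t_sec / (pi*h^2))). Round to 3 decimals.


Convert time: 1488 h = 5356800 s
ratio = min(1, 2*sqrt(6.25e-09*5356800/(pi*0.24^2)))
= 0.860273
M(t) = 2.4 * 0.860273 = 2.065%

2.065


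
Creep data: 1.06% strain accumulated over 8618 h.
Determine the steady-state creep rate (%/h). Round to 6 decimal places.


Rate = 1.06 / 8618 = 0.000123 %/h

0.000123


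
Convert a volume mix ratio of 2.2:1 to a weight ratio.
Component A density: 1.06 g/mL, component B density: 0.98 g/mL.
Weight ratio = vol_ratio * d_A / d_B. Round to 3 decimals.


= 2.2 * 1.06 / 0.98 = 2.380

2.380


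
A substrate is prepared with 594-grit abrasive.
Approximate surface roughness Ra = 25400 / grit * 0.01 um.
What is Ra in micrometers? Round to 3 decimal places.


Ra = 25400 / 594 * 0.01 = 0.428 um

0.428


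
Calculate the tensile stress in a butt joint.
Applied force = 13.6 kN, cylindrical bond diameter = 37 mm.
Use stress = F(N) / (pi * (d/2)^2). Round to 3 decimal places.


A = pi * 18.5^2 = 1075.2101 mm^2
sigma = 13600.0 / 1075.2101 = 12.649 MPa

12.649


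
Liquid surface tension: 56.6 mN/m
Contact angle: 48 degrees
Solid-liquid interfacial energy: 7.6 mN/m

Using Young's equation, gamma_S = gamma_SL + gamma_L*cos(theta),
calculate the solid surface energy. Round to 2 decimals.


gamma_S = 7.6 + 56.6 * cos(48)
= 45.47 mN/m

45.47


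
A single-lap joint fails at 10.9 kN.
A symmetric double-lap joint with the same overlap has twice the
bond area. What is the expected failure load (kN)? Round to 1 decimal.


Double-lap load = 2 * 10.9 = 21.8 kN

21.8


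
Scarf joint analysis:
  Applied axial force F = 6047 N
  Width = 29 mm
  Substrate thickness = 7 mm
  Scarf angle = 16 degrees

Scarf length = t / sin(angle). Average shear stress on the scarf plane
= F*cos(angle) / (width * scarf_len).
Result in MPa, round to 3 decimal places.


Scarf length = 7 / sin(16 deg) = 25.3957 mm
cos(16 deg) = 0.961262
Shear = 6047 * 0.961262 / (29 * 25.3957)
= 7.893 MPa

7.893
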